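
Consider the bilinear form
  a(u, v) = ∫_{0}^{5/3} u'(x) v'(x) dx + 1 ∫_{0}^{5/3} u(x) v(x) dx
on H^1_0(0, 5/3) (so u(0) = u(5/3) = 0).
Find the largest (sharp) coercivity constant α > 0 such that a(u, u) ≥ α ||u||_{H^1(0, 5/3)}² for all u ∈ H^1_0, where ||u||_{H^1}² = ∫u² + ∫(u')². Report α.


α = 1

Coercivity of a(·,·) on H^1_0(0, 5/3) means a(u, u) ≥ α ||u||_{H^1}² for every u ∈ H^1_0.
The interval has length L = 5/3, and Poincaré/coercivity depend only on L. Here a(u, u) = ∫(u')² + (1)·∫u².
Here c = 1 ≥ 1, so a(u,u) = ∫(u')² + c∫u² ≥ ∫(u')² + ∫u² = ||u||_{H^1}², i.e. α = 1 works. No larger α is possible: a(u,u) ≥ α||u||_{H^1}² means (1−α)∫(u')² ≥ (α−c)∫u², and for the modes u_n = sin(nπ(x−x₀)/L) (x₀ the left endpoint) one has ∫u_n²/∫(u_n')² = (L/(nπ))² → 0, so a(u_n,u_n)/||u_n||_{H^1}² → 1. Hence the optimal constant is α = 1.
Therefore α = 1.


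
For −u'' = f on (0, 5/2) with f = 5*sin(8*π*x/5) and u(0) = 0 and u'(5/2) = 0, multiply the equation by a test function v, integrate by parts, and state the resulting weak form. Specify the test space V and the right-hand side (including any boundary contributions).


V = {v ∈ H^1(0, 5/2) : v(0) = 0} (test functions vanish at x = 0 where u is specified); weak form: ∫_0^5/2 u'v' dx = ∫_0^5/2 (5*sin(8*π*x/5)) v dx for all v ∈ V.

Multiply both sides by a test function v and integrate from 0 to 5/2:
  ∫_0^5/2 −u''(x) v(x) dx = ∫_0^5/2 f(x) v(x) dx.
Integrate the LHS by parts once:
  ∫_0^5/2 −u'' v dx = −[u'(x) v(x)]_0^5/2 + ∫_0^5/2 u'(x) v'(x) dx.
Thus ∫_0^5/2 u'(x) v'(x) dx = ∫_0^5/2 f(x) v(x) dx + [u'(x) v(x)]_0^5/2.
Choose V so that boundary terms are either known or forced to vanish.
Mixed BC: u(0) = 0 (Dirichlet) and u'(5/2) = 0 (Neumann). Define V = {v ∈ H^1(0, 5/2) : v(0) = 0}. Then [u' v]_0^5/2 = u'(5/2)·v(5/2) − u'(0)·0 = 0.
Weak formulation: find u (satisfying any essential BC) such that ∫_0^5/2 u'(x) v'(x) dx = ∫_0^5/2 f v dx for all v ∈ V (Dirichlet at 0 absorbed into V; the Neumann datum at x = 5/2 is zero, so no boundary term remains).
Substituting f(x) = 5*sin(8*π*x/5), the right-hand side is ∫_0^5/2 (5*sin(8*π*x/5)) v dx.


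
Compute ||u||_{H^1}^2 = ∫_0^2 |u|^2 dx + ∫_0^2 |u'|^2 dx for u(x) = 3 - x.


||u||_{H^1}^2 = 32/3

The H^1 norm (squared) on an interval (0, L) is
  ||u||_{H^1}^2 = ∫_0^L u(x)^2 dx + ∫_0^L u'(x)^2 dx.
Compute u'(x) = -1.
Then u(x)^2 = x**2 - 6*x + 9 and u'(x)^2 = 1.
Integrate each monomial from 0 to 2 using ∫_0^2 c·x^n dx = c·2^(n+1)/(n+1):
  ∫_0^2 u(x)^2 dx = ∫_0^2 (x^2 - 6*x + 9) dx. Term by term:
    ∫_0^2 x^2 dx = 8/3;  ∫_0^2 -6*x dx = -12;  ∫_0^2 9 dx = 18.
  Sum: 8/3 − 12 + 18 = 26/3.
  ∫_0^2 u'(x)^2 dx = ∫_0^2 (1) dx. Term by term:
    ∫_0^2 1 dx = 2.
Adding: ||u||_{H^1}^2 = 26/3 + 2 = 32/3.


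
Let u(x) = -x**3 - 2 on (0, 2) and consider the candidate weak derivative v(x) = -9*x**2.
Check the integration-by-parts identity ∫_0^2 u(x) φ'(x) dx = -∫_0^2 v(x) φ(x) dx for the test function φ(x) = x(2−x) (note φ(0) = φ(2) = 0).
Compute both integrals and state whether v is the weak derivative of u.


LHS = 24/5, RHS = 72/5. No, v is not the weak derivative of u.

u(x) = -x**3 - 2, classical derivative u'(x) = -3*x**2.
φ(x) = x(2−x), so φ'(x) = 2 - 2*x.
Note φ(0) = φ(2) = 0, so the boundary term u·φ vanishes.
LHS = ∫_0^2 u(x) φ'(x) dx = ∫_0^2 (2*x^4 - 2*x^3 + 4*x - 4) dx. Term by term:
  ∫_0^2 2*x^4 dx = 64/5;  ∫_0^2 -2*x^3 dx = -8;  ∫_0^2 4*x dx = 8;
  ∫_0^2 -4 dx = -8.
Sum: 64/5 − 8 + 8 − 8 = 24/5.
So LHS = 24/5.
∫_0^2 v(x) φ(x) dx = ∫_0^2 (9*x^4 - 18*x^3) dx. Term by term:
  ∫_0^2 9*x^4 dx = 288/5;  ∫_0^2 -18*x^3 dx = -72.
Sum: 288/5 − 72 = -72/5.
So RHS = -∫_0^2 v(x) φ(x) dx = 72/5.
LHS − RHS = -48/5 ≠ 0, so the identity fails.
(For a valid weak derivative the identity must hold for EVERY test function, in particular this one. The failure shows v is NOT the weak derivative of u.)
Correct weak derivative would be u'(x) = -3*x**2.


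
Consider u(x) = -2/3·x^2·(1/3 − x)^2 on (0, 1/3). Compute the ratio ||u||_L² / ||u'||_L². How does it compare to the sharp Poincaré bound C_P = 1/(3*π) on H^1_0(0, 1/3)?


||u||_L² / ||u'||_L² = sqrt(3)/18 < C_P = 1/(3*π).

u(x) = -2/3·x^2·(1/3 − x)^2, so u'(x) = 4*x*(-18*x^2 + 9*x - 1)/27.
u(x) = -2/3·x^2·(1/3 − x)^2 vanishes at x = 0 and x = 1/3, so u ∈ H^1_0(0, 1/3). Differentiate via the product rule and integrate the resulting polynomials term by term.
  ∫_0^1/3 u² dx = ∫_0^1/3 (4*x^8/9 - 16*x^7/27 + 8*x^6/27 - 16*x^5/243 + 4*x^4/729) dx. Term by term:
    ∫_0^1/3 4*x^8/9 dx = 4/1594323;  ∫_0^1/3 -16*x^7/27 dx = -2/177147;  ∫_0^1/3 8*x^6/27 dx = 8/413343;
    ∫_0^1/3 -16*x^5/243 dx = -8/531441;  ∫_0^1/3 4*x^4/729 dx = 4/885735.
  Sum: 4/1594323 − 2/177147 + 8/413343 − 8/531441 + 4/885735 = 2/55801305.
  ∫_0^1/3 (u')² dx = ∫_0^1/3 (64*x^6/9 - 64*x^5/9 + 208*x^4/81 - 32*x^3/81 + 16*x^2/729) dx. Term by term:
    ∫_0^1/3 64*x^6/9 dx = 64/137781;  ∫_0^1/3 -64*x^5/9 dx = -32/19683;  ∫_0^1/3 208*x^4/81 dx = 208/98415;
    ∫_0^1/3 -32*x^3/81 dx = -8/6561;  ∫_0^1/3 16*x^2/729 dx = 16/59049.
  Sum: 64/137781 − 32/19683 + 208/98415 − 8/6561 + 16/59049 = 8/2066715.
∫_0^1/3 u² dx = 2/55801305, so ||u||_L² = sqrt(210)/76545.
∫_0^1/3 (u')² dx = 8/2066715, so ||u'||_L² = 2*sqrt(70)/8505.
Ratio ||u||_L² / ||u'||_L² = sqrt(3)/18.
Sharp Poincaré constant on H^1_0(0, 1/3) is C_P = L/π = 1/(3*π), achieved by sin(3*π·x).
A polynomial bump cannot attain the sharp Poincaré constant (only the first sine eigenfunction does), so the ratio is strictly less than C_P, consistent with ||u||_L² ≤ C_P ||u'||_L².


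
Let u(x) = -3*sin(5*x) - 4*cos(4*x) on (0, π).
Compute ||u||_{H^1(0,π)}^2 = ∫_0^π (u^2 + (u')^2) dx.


||u||_{H^1(0,π)}^2 = 1360/3 + 253*π

u'(x) = 16*sin(4*x) - 15*cos(5*x).
Expand u² and (u')² and integrate term by term on (0, π), using: for integers n ≥ 1, ∫_0^π sin²(nx) dx = ∫_0^π cos²(nx) dx = π/2; for n ≠ n', ∫_0^π sin(nx)sin(n'x) dx = ∫_0^π cos(nx)cos(n'x) dx = 0; and by product-to-sum, ∫_0^π sin(nx)cos(n'x) dx = ½∫_0^π [sin((n+n')x) + sin((n−n')x)] dx, which is 0 when n+n' is even and 2n/(n²−n'²) when n+n' is odd (it need not vanish on (0, π)).
  u² squared terms: (-4)²·∫cos(4x)² dx = 16·π/2 = 8*π;  (-3)²·∫sin(5x)² dx = 9·π/2 = 9*π/2.
  u² cross terms: 2·(-4)·(-3)·∫cos(4x)·sin(5x) dx = 24·(10/9) = 80/3.
  So ∫_0^π u² dx = 8*π + 9*π/2 + 80/3 = 80/3 + 25*π/2.
  (u')² squared terms: (-15)²·∫cos(5x)² dx = 225·π/2 = 225*π/2;  (16)²·∫sin(4x)² dx = 256·π/2 = 128*π.
  (u')² cross terms: 2·(-15)·(16)·∫cos(5x)·sin(4x) dx = -480·(-8/9) = 1280/3.
  So ∫_0^π (u')² dx = 225*π/2 + 128*π + 1280/3 = 1280/3 + 481*π/2.
||u||_{H^1}^2 = (80/3 + 25*π/2) + (1280/3 + 481*π/2) = 1360/3 + 253*π.


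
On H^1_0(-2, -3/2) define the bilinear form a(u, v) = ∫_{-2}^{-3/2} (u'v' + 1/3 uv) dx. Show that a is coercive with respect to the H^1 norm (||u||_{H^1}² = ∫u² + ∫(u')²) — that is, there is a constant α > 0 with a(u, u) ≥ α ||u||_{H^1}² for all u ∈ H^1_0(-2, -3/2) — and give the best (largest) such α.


α = (1 + 12*π^2)/(3*(1 + 4*π^2))

Coercivity of a(·,·) on H^1_0(-2, -3/2) means a(u, u) ≥ α ||u||_{H^1}² for every u ∈ H^1_0.
The interval has length L = 1/2, and Poincaré/coercivity depend only on L. Here a(u, u) = ∫(u')² + (1/3)·∫u².
Here 0 < c = 1/3 < 1. The condition a(u,u) ≥ α||u||_{H^1}² reads (1−α)∫(u')² ≥ (α−c)∫u². Any admissible α is ≤ 1 (rapidly oscillating u have ∫u²/∫(u')² → 0), and α = 1 would force 0 ≥ (1−c)∫u², impossible since c < 1; so 1−α > 0. By the sharp Poincaré inequality on H^1_0 of an interval of length L, ∫(u')² ≥ (π/L)²∫u² with equality for the first sine mode sin(π(x−x₀)/L) (x₀ the left endpoint), so the inequality holds for all u iff (1−α)(π/L)² ≥ α − c, i.e. α ≤ ((π/L)² + c)/((π/L)² + 1) = (1 + c(L/π)²)/(1 + (L/π)²). With (π/L)² = 4*π^2 and c = 1/3, the largest admissible constant is α = ((π/L)² + c)/((π/L)² + 1).
Simplifying, α = (1 + 12*π^2)/(3*(1 + 4*π^2)).


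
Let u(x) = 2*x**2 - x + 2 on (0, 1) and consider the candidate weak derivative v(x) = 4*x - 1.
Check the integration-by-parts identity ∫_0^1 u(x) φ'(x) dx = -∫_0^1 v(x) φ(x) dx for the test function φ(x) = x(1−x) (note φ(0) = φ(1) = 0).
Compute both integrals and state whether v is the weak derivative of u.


LHS = -1/6, RHS = -1/6. Yes, v = u' weakly.

u(x) = 2*x**2 - x + 2, classical derivative u'(x) = 4*x - 1.
φ(x) = x(1−x), so φ'(x) = 1 - 2*x.
Note φ(0) = φ(1) = 0, so the boundary term u·φ vanishes.
LHS = ∫_0^1 u(x) φ'(x) dx = ∫_0^1 (-4*x^3 + 4*x^2 - 5*x + 2) dx. Term by term:
  ∫_0^1 -4*x^3 dx = -1;  ∫_0^1 4*x^2 dx = 4/3;  ∫_0^1 -5*x dx = -5/2;
  ∫_0^1 2 dx = 2.
Sum: -1 + 4/3 − 5/2 + 2 = -1/6.
So LHS = -1/6.
∫_0^1 v(x) φ(x) dx = ∫_0^1 (-4*x^3 + 5*x^2 - x) dx. Term by term:
  ∫_0^1 -4*x^3 dx = -1;  ∫_0^1 5*x^2 dx = 5/3;  ∫_0^1 -x dx = -1/2.
Sum: -1 + 5/3 − 1/2 = 1/6.
So RHS = -∫_0^1 v(x) φ(x) dx = -1/6.
LHS = RHS, so the identity holds for this test φ.
Moreover u is smooth here and v(x) = u'(x) = 4*x - 1 pointwise, so the identity holds for every test function. Hence v is the weak derivative of u.


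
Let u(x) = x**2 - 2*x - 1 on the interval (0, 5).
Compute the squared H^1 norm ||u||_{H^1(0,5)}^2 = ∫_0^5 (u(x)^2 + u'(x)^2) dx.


||u||_{H^1}^2 = 225

The H^1 norm (squared) on an interval (0, L) is
  ||u||_{H^1}^2 = ∫_0^L u(x)^2 dx + ∫_0^L u'(x)^2 dx.
Compute u'(x) = 2*x - 2.
Then u(x)^2 = x**4 - 4*x**3 + 2*x**2 + 4*x + 1 and u'(x)^2 = 4*x**2 - 8*x + 4.
Integrate each monomial from 0 to 5 using ∫_0^5 c·x^n dx = c·5^(n+1)/(n+1):
  ∫_0^5 u(x)^2 dx = ∫_0^5 (x^4 - 4*x^3 + 2*x^2 + 4*x + 1) dx. Term by term:
    ∫_0^5 x^4 dx = 625;  ∫_0^5 -4*x^3 dx = -625;  ∫_0^5 2*x^2 dx = 250/3;
    ∫_0^5 4*x dx = 50;  ∫_0^5 1 dx = 5.
  Sum: 625 − 625 + 250/3 + 50 + 5 = 415/3.
  ∫_0^5 u'(x)^2 dx = ∫_0^5 (4*x^2 - 8*x + 4) dx. Term by term:
    ∫_0^5 4*x^2 dx = 500/3;  ∫_0^5 -8*x dx = -100;  ∫_0^5 4 dx = 20.
  Sum: 500/3 − 100 + 20 = 260/3.
Adding: ||u||_{H^1}^2 = 415/3 + 260/3 = 225.


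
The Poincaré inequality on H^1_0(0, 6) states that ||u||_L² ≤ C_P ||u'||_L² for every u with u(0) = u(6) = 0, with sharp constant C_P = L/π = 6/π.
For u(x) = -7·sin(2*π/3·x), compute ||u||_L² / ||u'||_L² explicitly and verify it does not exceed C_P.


||u||_L² / ||u'||_L² = 3/(2*π) < C_P = 6/π.

u(x) = -7·sin(2*π/3·x), so u'(x) = -14*π*cos(2*π*x/3)/3.
Writing u(x) = A·sin(kπx/L) with A = -7 and k = 4, use ∫_0^L sin²(kπx/L) dx = L/2 and ∫_0^L cos²(kπx/L) dx = L/2.
u² = 49·sin²(2*π/3·x) and (u')² = 196*π^2/9·cos²(2*π/3·x), and each of sin², cos² integrates to L/2 = 3 over (0, 6).
∫_0^6 u² dx = 147, so ||u||_L² = 7*sqrt(3).
∫_0^6 (u')² dx = 196*π^2/3, so ||u'||_L² = 14*sqrt(3)*π/3.
Ratio ||u||_L² / ||u'||_L² = 3/(2*π).
Sharp Poincaré constant on H^1_0(0, 6) is C_P = L/π = 6/π, achieved by sin(π/6·x).
This is the k = 4 harmonic; the ratio L/(kπ) is strictly less than C_P = L/π, consistent with the sharp inequality ||u||_L² ≤ C_P ||u'||_L².


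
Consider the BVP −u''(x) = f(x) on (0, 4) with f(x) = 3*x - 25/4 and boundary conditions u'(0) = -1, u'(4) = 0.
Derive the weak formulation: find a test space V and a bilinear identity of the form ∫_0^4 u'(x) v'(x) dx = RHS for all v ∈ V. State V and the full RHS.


V = H^1(0, 4) (v unrestricted at boundary; u is determined up to an additive constant); weak form: ∫_0^4 u'v' dx = ∫_0^4 (3*x - 25/4) v dx + v(0) for all v ∈ V.

Multiply both sides by a test function v and integrate from 0 to 4:
  ∫_0^4 −u''(x) v(x) dx = ∫_0^4 f(x) v(x) dx.
Integrate the LHS by parts once:
  ∫_0^4 −u'' v dx = −[u'(x) v(x)]_0^4 + ∫_0^4 u'(x) v'(x) dx.
Thus ∫_0^4 u'(x) v'(x) dx = ∫_0^4 f(x) v(x) dx + [u'(x) v(x)]_0^4.
Choose V so that boundary terms are either known or forced to vanish.
u has inhomogeneous Neumann u'(0) = -1, u'(4) = 0. [u' v]_0^4 = (0)·v(4) − (-1)·v(0) = v(0). Take V = H^1(0, 4); boundary term becomes part of RHS.
Weak formulation: find u (satisfying any essential BC) such that ∫_0^4 u'(x) v'(x) dx = ∫_0^4 f v dx + v(0) for all v ∈ V (Neumann data are natural BCs: they enter the RHS as boundary terms).
Substituting f(x) = 3*x - 25/4, the right-hand side is ∫_0^4 (3*x - 25/4) v dx + v(0).
Compatibility check (pure Neumann): taking v ≡ 1 ∈ V gives 0 = ∫_0^4 f dx + (0) − (-1), i.e. ∫_0^4 f dx must equal u'(0) − u'(4) = -1. Indeed ∫_0^4 (3*x - 25/4) dx = -1, so the data are compatible. The solution is then unique only up to an additive constant (fix it e.g. by requiring ∫_0^4 u dx = 0).


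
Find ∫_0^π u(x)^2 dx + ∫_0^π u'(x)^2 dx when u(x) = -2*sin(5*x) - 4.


||u||_{H^1(0,π)}^2 = 32/5 + 68*π

u'(x) = -10*cos(5*x).
Expand u² and (u')² and integrate term by term on (0, π), using: for integers n ≥ 1, ∫_0^π sin²(nx) dx = ∫_0^π cos²(nx) dx = π/2; for n ≠ n', ∫_0^π sin(nx)sin(n'x) dx = ∫_0^π cos(nx)cos(n'x) dx = 0; and by product-to-sum, ∫_0^π sin(nx)cos(n'x) dx = ½∫_0^π [sin((n+n')x) + sin((n−n')x)] dx, which is 0 when n+n' is even and 2n/(n²−n'²) when n+n' is odd (it need not vanish on (0, π)). For the constant mode: ∫_0^π 1 dx = π, ∫_0^π cos(nx) dx = 0, ∫_0^π sin(nx) dx = (1−(−1)^n)/n.
  u² squared terms: (-4)²·∫1 dx = 16·π = 16*π;  (-2)²·∫sin(5x)² dx = 4·π/2 = 2*π.
  u² cross terms: 2·(-4)·(-2)·∫1·sin(5x) dx = 16·(2/5) = 32/5.
  So ∫_0^π u² dx = 16*π + 2*π + 32/5 = 32/5 + 18*π.
  (u')² squared terms: (-10)²·∫cos(5x)² dx = 100·π/2 = 50*π.
  So ∫_0^π (u')² dx = 50*π.
||u||_{H^1}^2 = (32/5 + 18*π) + (50*π) = 32/5 + 68*π.


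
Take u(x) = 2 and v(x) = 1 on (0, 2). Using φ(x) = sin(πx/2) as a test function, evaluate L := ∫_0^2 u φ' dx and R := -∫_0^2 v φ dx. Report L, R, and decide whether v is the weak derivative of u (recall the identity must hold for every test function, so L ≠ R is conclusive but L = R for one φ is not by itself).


LHS = 0, RHS = -4/π. No, v is not the weak derivative of u.

u(x) = 2, classical derivative u'(x) = 0.
φ(x) = sin(πx/2), so φ'(x) = π*cos(π*x/2)/2.
Note φ(0) = φ(2) = 0, so the boundary term u·φ vanishes.
LHS = ∫_0^2 u(x) φ'(x) dx = ∫_0^2 (π*cos(π*x/2)) dx. Term by term:
  ∫_0^2 π*cos(π*x/2) dx = 0.
So LHS = 0.
∫_0^2 v(x) φ(x) dx = ∫_0^2 (sin(π*x/2)) dx. Term by term:
  ∫_0^2 sin(π*x/2) dx = 4/π.
So RHS = -∫_0^2 v(x) φ(x) dx = -4/π.
LHS − RHS = 4/π ≠ 0, so the identity fails.
(For a valid weak derivative the identity must hold for EVERY test function, in particular this one. The failure shows v is NOT the weak derivative of u.)
Correct weak derivative would be u'(x) = 0.


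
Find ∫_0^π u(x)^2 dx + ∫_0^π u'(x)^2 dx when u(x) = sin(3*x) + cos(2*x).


||u||_{H^1(0,π)}^2 = 12 + 15*π/2

u'(x) = -2*sin(2*x) + 3*cos(3*x).
Expand u² and (u')² and integrate term by term on (0, π), using: for integers n ≥ 1, ∫_0^π sin²(nx) dx = ∫_0^π cos²(nx) dx = π/2; for n ≠ n', ∫_0^π sin(nx)sin(n'x) dx = ∫_0^π cos(nx)cos(n'x) dx = 0; and by product-to-sum, ∫_0^π sin(nx)cos(n'x) dx = ½∫_0^π [sin((n+n')x) + sin((n−n')x)] dx, which is 0 when n+n' is even and 2n/(n²−n'²) when n+n' is odd (it need not vanish on (0, π)).
  u² squared terms: (1)²·∫cos(2x)² dx = 1·π/2 = π/2;  (1)²·∫sin(3x)² dx = 1·π/2 = π/2.
  u² cross terms: 2·(1)·(1)·∫cos(2x)·sin(3x) dx = 2·(6/5) = 12/5.
  So ∫_0^π u² dx = π/2 + π/2 + 12/5 = 12/5 + π.
  (u')² squared terms: (-2)²·∫sin(2x)² dx = 4·π/2 = 2*π;  (3)²·∫cos(3x)² dx = 9·π/2 = 9*π/2.
  (u')² cross terms: 2·(-2)·(3)·∫sin(2x)·cos(3x) dx = -12·(-4/5) = 48/5.
  So ∫_0^π (u')² dx = 2*π + 9*π/2 + 48/5 = 48/5 + 13*π/2.
||u||_{H^1}^2 = (12/5 + π) + (48/5 + 13*π/2) = 12 + 15*π/2.


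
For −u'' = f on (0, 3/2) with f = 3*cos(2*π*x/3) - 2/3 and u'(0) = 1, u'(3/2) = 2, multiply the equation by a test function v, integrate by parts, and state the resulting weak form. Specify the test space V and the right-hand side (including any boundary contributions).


V = H^1(0, 3/2) (v unrestricted at boundary; u is determined up to an additive constant); weak form: ∫_0^3/2 u'v' dx = ∫_0^3/2 (3*cos(2*π*x/3) - 2/3) v dx + 2·v(3/2) − v(0) for all v ∈ V.

Multiply both sides by a test function v and integrate from 0 to 3/2:
  ∫_0^3/2 −u''(x) v(x) dx = ∫_0^3/2 f(x) v(x) dx.
Integrate the LHS by parts once:
  ∫_0^3/2 −u'' v dx = −[u'(x) v(x)]_0^3/2 + ∫_0^3/2 u'(x) v'(x) dx.
Thus ∫_0^3/2 u'(x) v'(x) dx = ∫_0^3/2 f(x) v(x) dx + [u'(x) v(x)]_0^3/2.
Choose V so that boundary terms are either known or forced to vanish.
u has inhomogeneous Neumann u'(0) = 1, u'(3/2) = 2. [u' v]_0^3/2 = (2)·v(3/2) − (1)·v(0) = 2·v(3/2) − v(0). Take V = H^1(0, 3/2); boundary term becomes part of RHS.
Weak formulation: find u (satisfying any essential BC) such that ∫_0^3/2 u'(x) v'(x) dx = ∫_0^3/2 f v dx + 2·v(3/2) − v(0) for all v ∈ V (Neumann data are natural BCs: they enter the RHS as boundary terms).
Substituting f(x) = 3*cos(2*π*x/3) - 2/3, the right-hand side is ∫_0^3/2 (3*cos(2*π*x/3) - 2/3) v dx + 2·v(3/2) − v(0).
Compatibility check (pure Neumann): taking v ≡ 1 ∈ V gives 0 = ∫_0^3/2 f dx + (2) − (1), i.e. ∫_0^3/2 f dx must equal u'(0) − u'(3/2) = -1. Indeed ∫_0^3/2 (3*cos(2*π*x/3) - 2/3) dx = -1, so the data are compatible. The solution is then unique only up to an additive constant (fix it e.g. by requiring ∫_0^3/2 u dx = 0).


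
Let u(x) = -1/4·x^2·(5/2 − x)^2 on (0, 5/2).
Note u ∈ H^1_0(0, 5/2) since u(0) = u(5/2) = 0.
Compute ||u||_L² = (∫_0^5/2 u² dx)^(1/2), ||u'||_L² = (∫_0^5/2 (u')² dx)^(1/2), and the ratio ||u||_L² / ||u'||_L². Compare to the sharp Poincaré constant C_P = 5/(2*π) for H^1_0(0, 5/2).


||u||_L² / ||u'||_L² = 5*sqrt(3)/12 < C_P = 5/(2*π).

u(x) = -1/4·x^2·(5/2 − x)^2, so u'(x) = x*(-8*x^2 + 30*x - 25)/8.
u(x) = -1/4·x^2·(5/2 − x)^2 vanishes at x = 0 and x = 5/2, so u ∈ H^1_0(0, 5/2). Differentiate via the product rule and integrate the resulting polynomials term by term.
  ∫_0^5/2 u² dx = ∫_0^5/2 (x^8/16 - 5*x^7/8 + 75*x^6/32 - 125*x^5/32 + 625*x^4/256) dx. Term by term:
    ∫_0^5/2 x^8/16 dx = 1953125/73728;  ∫_0^5/2 -5*x^7/8 dx = -1953125/16384;  ∫_0^5/2 75*x^6/32 dx = 5859375/28672;
    ∫_0^5/2 -125*x^5/32 dx = -1953125/12288;  ∫_0^5/2 625*x^4/256 dx = 390625/8192.
  Sum: 1953125/73728 − 1953125/16384 + 5859375/28672 − 1953125/12288 + 390625/8192 = 390625/1032192.
  ∫_0^5/2 (u')² dx = ∫_0^5/2 (x^6 - 15*x^5/2 + 325*x^4/16 - 375*x^3/16 + 625*x^2/64) dx. Term by term:
    ∫_0^5/2 x^6 dx = 78125/896;  ∫_0^5/2 -15*x^5/2 dx = -78125/256;  ∫_0^5/2 325*x^4/16 dx = 203125/512;
    ∫_0^5/2 -375*x^3/16 dx = -234375/1024;  ∫_0^5/2 625*x^2/64 dx = 78125/1536.
  Sum: 78125/896 − 78125/256 + 203125/512 − 234375/1024 + 78125/1536 = 15625/21504.
∫_0^5/2 u² dx = 390625/1032192, so ||u||_L² = 625*sqrt(7)/2688.
∫_0^5/2 (u')² dx = 15625/21504, so ||u'||_L² = 125*sqrt(21)/672.
Ratio ||u||_L² / ||u'||_L² = 5*sqrt(3)/12.
Sharp Poincaré constant on H^1_0(0, 5/2) is C_P = L/π = 5/(2*π), achieved by sin(2*π/5·x).
A polynomial bump cannot attain the sharp Poincaré constant (only the first sine eigenfunction does), so the ratio is strictly less than C_P, consistent with ||u||_L² ≤ C_P ||u'||_L².


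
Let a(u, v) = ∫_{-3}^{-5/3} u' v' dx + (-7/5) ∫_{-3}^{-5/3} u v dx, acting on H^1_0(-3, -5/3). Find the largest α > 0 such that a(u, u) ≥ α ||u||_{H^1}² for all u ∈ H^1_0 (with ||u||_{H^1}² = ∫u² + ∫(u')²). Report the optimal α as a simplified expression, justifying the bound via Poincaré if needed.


α = (-112 + 45*π^2)/(5*(16 + 9*π^2))

Coercivity of a(·,·) on H^1_0(-3, -5/3) means a(u, u) ≥ α ||u||_{H^1}² for every u ∈ H^1_0.
The interval has length L = 4/3, and Poincaré/coercivity depend only on L. Here a(u, u) = ∫(u')² + (-7/5)·∫u².
Here c = -7/5 < 0 with |c| < (π/L)² = 9*π^2/16, so coercivity still holds. The condition a(u,u) ≥ α||u||_{H^1}² reads (1−α)∫(u')² ≥ (α−c)∫u². Any admissible α is ≤ 1 (rapidly oscillating u have ∫u²/∫(u')² → 0), and α = 1 would force 0 ≥ (1−c)∫u², impossible since c < 1; so 1−α > 0. By the sharp Poincaré inequality on H^1_0 of an interval of length L, ∫(u')² ≥ (π/L)²∫u² with equality for the first sine mode sin(π(x−x₀)/L) (x₀ the left endpoint), so the inequality holds for all u iff (1−α)(π/L)² ≥ α − c, i.e. α ≤ ((π/L)² + c)/((π/L)² + 1) = (1 + c(L/π)²)/(1 + (L/π)²). (Direct route, valid since c ≤ 0: Poincaré gives c∫u² ≥ c(L/π)²∫(u')², so a(u,u) ≥ (1 + c(L/π)²)∫(u')², while ||u||_{H^1}² ≤ (1 + (L/π)²)∫(u')²; dividing yields the same α.) With (π/L)² = 9*π^2/16 and c = -7/5, the largest admissible constant is α = ((π/L)² + c)/((π/L)² + 1).
Simplifying, α = (-112 + 45*π^2)/(5*(16 + 9*π^2)).


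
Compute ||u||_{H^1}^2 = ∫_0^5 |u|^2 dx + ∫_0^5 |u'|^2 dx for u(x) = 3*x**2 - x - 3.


||u||_{H^1}^2 = 32725/6

The H^1 norm (squared) on an interval (0, L) is
  ||u||_{H^1}^2 = ∫_0^L u(x)^2 dx + ∫_0^L u'(x)^2 dx.
Compute u'(x) = 6*x - 1.
Then u(x)^2 = 9*x**4 - 6*x**3 - 17*x**2 + 6*x + 9 and u'(x)^2 = 36*x**2 - 12*x + 1.
Integrate each monomial from 0 to 5 using ∫_0^5 c·x^n dx = c·5^(n+1)/(n+1):
  ∫_0^5 u(x)^2 dx = ∫_0^5 (9*x^4 - 6*x^3 - 17*x^2 + 6*x + 9) dx. Term by term:
    ∫_0^5 9*x^4 dx = 5625;  ∫_0^5 -6*x^3 dx = -1875/2;  ∫_0^5 -17*x^2 dx = -2125/3;
    ∫_0^5 6*x dx = 75;  ∫_0^5 9 dx = 45.
  Sum: 5625 − 1875/2 − 2125/3 + 75 + 45 = 24595/6.
  ∫_0^5 u'(x)^2 dx = ∫_0^5 (36*x^2 - 12*x + 1) dx. Term by term:
    ∫_0^5 36*x^2 dx = 1500;  ∫_0^5 -12*x dx = -150;  ∫_0^5 1 dx = 5.
  Sum: 1500 − 150 + 5 = 1355.
Adding: ||u||_{H^1}^2 = 24595/6 + 1355 = 32725/6.


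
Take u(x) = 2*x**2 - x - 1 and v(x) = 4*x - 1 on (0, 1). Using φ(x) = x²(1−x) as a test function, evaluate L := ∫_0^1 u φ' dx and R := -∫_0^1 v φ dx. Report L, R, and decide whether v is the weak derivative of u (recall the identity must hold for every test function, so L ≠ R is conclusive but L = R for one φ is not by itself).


LHS = -7/60, RHS = -7/60. Yes, v = u' weakly.

u(x) = 2*x**2 - x - 1, classical derivative u'(x) = 4*x - 1.
φ(x) = x²(1−x), so φ'(x) = x*(2 - 3*x).
Note φ(0) = φ(1) = 0, so the boundary term u·φ vanishes.
LHS = ∫_0^1 u(x) φ'(x) dx = ∫_0^1 (-6*x^4 + 7*x^3 + x^2 - 2*x) dx. Term by term:
  ∫_0^1 -6*x^4 dx = -6/5;  ∫_0^1 7*x^3 dx = 7/4;  ∫_0^1 x^2 dx = 1/3;
  ∫_0^1 -2*x dx = -1.
Sum: -6/5 + 7/4 + 1/3 − 1 = -7/60.
So LHS = -7/60.
∫_0^1 v(x) φ(x) dx = ∫_0^1 (-4*x^4 + 5*x^3 - x^2) dx. Term by term:
  ∫_0^1 -4*x^4 dx = -4/5;  ∫_0^1 5*x^3 dx = 5/4;  ∫_0^1 -x^2 dx = -1/3.
Sum: -4/5 + 5/4 − 1/3 = 7/60.
So RHS = -∫_0^1 v(x) φ(x) dx = -7/60.
LHS = RHS, so the identity holds for this test φ.
Moreover u is smooth here and v(x) = u'(x) = 4*x - 1 pointwise, so the identity holds for every test function. Hence v is the weak derivative of u.


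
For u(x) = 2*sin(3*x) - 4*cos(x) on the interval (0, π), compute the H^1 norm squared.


||u||_{H^1(0,π)}^2 = 36*π

u'(x) = 4*sin(x) + 6*cos(3*x).
Expand u² and (u')² and integrate term by term on (0, π), using: for integers n ≥ 1, ∫_0^π sin²(nx) dx = ∫_0^π cos²(nx) dx = π/2; for n ≠ n', ∫_0^π sin(nx)sin(n'x) dx = ∫_0^π cos(nx)cos(n'x) dx = 0; and by product-to-sum, ∫_0^π sin(nx)cos(n'x) dx = ½∫_0^π [sin((n+n')x) + sin((n−n')x)] dx, which is 0 when n+n' is even and 2n/(n²−n'²) when n+n' is odd (it need not vanish on (0, π)).
  u² squared terms: (-4)²·∫cos(x)² dx = 16·π/2 = 8*π;  (2)²·∫sin(3x)² dx = 4·π/2 = 2*π.
  u² cross terms: 2·(-4)·(2)·∫cos(x)·sin(3x) dx = -16·(0) = 0.
  So ∫_0^π u² dx = 8*π + 2*π + 0 = 10*π.
  (u')² squared terms: (4)²·∫sin(x)² dx = 16·π/2 = 8*π;  (6)²·∫cos(3x)² dx = 36·π/2 = 18*π.
  (u')² cross terms: 2·(4)·(6)·∫sin(x)·cos(3x) dx = 48·(0) = 0.
  So ∫_0^π (u')² dx = 8*π + 18*π + 0 = 26*π.
||u||_{H^1}^2 = (10*π) + (26*π) = 36*π.


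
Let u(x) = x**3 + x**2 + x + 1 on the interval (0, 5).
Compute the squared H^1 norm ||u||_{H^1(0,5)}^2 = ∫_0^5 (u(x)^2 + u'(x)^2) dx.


||u||_{H^1}^2 = 188970/7

The H^1 norm (squared) on an interval (0, L) is
  ||u||_{H^1}^2 = ∫_0^L u(x)^2 dx + ∫_0^L u'(x)^2 dx.
Compute u'(x) = 3*x**2 + 2*x + 1.
Then u(x)^2 = x**6 + 2*x**5 + 3*x**4 + 4*x**3 + 3*x**2 + 2*x + 1 and u'(x)^2 = 9*x**4 + 12*x**3 + 10*x**2 + 4*x + 1.
Integrate each monomial from 0 to 5 using ∫_0^5 c·x^n dx = c·5^(n+1)/(n+1):
  ∫_0^5 u(x)^2 dx = ∫_0^5 (x^6 + 2*x^5 + 3*x^4 + 4*x^3 + 3*x^2 + 2*x + 1) dx. Term by term:
    ∫_0^5 x^6 dx = 78125/7;  ∫_0^5 2*x^5 dx = 15625/3;  ∫_0^5 3*x^4 dx = 1875;
    ∫_0^5 4*x^3 dx = 625;  ∫_0^5 3*x^2 dx = 125;  ∫_0^5 2*x dx = 25;
    ∫_0^5 1 dx = 5.
  Sum: 78125/7 + 15625/3 + 1875 + 625 + 125 + 25 + 5 = 399505/21.
  ∫_0^5 u'(x)^2 dx = ∫_0^5 (9*x^4 + 12*x^3 + 10*x^2 + 4*x + 1) dx. Term by term:
    ∫_0^5 9*x^4 dx = 5625;  ∫_0^5 12*x^3 dx = 1875;  ∫_0^5 10*x^2 dx = 1250/3;
    ∫_0^5 4*x dx = 50;  ∫_0^5 1 dx = 5.
  Sum: 5625 + 1875 + 1250/3 + 50 + 5 = 23915/3.
Adding: ||u||_{H^1}^2 = 399505/21 + 23915/3 = 188970/7.


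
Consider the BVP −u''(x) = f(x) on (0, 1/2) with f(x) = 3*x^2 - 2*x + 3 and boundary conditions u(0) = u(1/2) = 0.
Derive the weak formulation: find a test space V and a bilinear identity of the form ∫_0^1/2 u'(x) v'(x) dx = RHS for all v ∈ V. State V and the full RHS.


V = H^1_0(0, 1/2) (so v(0) = v(1/2) = 0); weak form: ∫_0^1/2 u'v' dx = ∫_0^1/2 (3*x^2 - 2*x + 3) v dx for all v ∈ V.

Multiply both sides by a test function v and integrate from 0 to 1/2:
  ∫_0^1/2 −u''(x) v(x) dx = ∫_0^1/2 f(x) v(x) dx.
Integrate the LHS by parts once:
  ∫_0^1/2 −u'' v dx = −[u'(x) v(x)]_0^1/2 + ∫_0^1/2 u'(x) v'(x) dx.
Thus ∫_0^1/2 u'(x) v'(x) dx = ∫_0^1/2 f(x) v(x) dx + [u'(x) v(x)]_0^1/2.
Choose V so that boundary terms are either known or forced to vanish.
u is Dirichlet: u(0) = u(1/2) = 0. Let V = H^1_0(0, 1/2); then v(0) = v(1/2) = 0, and [u' v]_0^1/2 = 0.
Weak formulation: find u (satisfying any essential BC) such that ∫_0^1/2 u'(x) v'(x) dx = ∫_0^1/2 f v dx for all v ∈ V.
Substituting f(x) = 3*x^2 - 2*x + 3, the right-hand side is ∫_0^1/2 (3*x^2 - 2*x + 3) v dx.


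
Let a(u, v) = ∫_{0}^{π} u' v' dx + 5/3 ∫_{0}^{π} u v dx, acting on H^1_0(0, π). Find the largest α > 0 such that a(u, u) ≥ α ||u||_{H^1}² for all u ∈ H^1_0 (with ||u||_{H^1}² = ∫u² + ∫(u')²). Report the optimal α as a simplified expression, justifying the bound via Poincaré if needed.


α = 1

Coercivity of a(·,·) on H^1_0(0, π) means a(u, u) ≥ α ||u||_{H^1}² for every u ∈ H^1_0.
The interval has length L = π, and Poincaré/coercivity depend only on L. Here a(u, u) = ∫(u')² + (5/3)·∫u².
Here c = 5/3 ≥ 1, so a(u,u) = ∫(u')² + c∫u² ≥ ∫(u')² + ∫u² = ||u||_{H^1}², i.e. α = 1 works. No larger α is possible: a(u,u) ≥ α||u||_{H^1}² means (1−α)∫(u')² ≥ (α−c)∫u², and for the modes u_n = sin(nπ(x−x₀)/L) (x₀ the left endpoint) one has ∫u_n²/∫(u_n')² = (L/(nπ))² → 0, so a(u_n,u_n)/||u_n||_{H^1}² → 1. Hence the optimal constant is α = 1.
Therefore α = 1.


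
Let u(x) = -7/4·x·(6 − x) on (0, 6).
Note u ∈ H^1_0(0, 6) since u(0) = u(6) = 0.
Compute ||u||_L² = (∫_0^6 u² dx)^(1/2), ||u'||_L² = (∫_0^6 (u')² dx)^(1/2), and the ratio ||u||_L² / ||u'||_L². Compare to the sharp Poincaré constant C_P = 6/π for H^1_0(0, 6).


||u||_L² / ||u'||_L² = 3*sqrt(10)/5 < C_P = 6/π.

u(x) = -7/4·x·(6 − x), so u'(x) = 7*x/2 - 21/2.
u(x) = -7/4·x·(6 − x) vanishes at x = 0 and x = 6, so u ∈ H^1_0(0, 6). Differentiate via the product rule and integrate the resulting polynomials term by term.
  ∫_0^6 u² dx = ∫_0^6 (49*x^4/16 - 147*x^3/4 + 441*x^2/4) dx. Term by term:
    ∫_0^6 49*x^4/16 dx = 23814/5;  ∫_0^6 -147*x^3/4 dx = -11907;  ∫_0^6 441*x^2/4 dx = 7938.
  Sum: 23814/5 − 11907 + 7938 = 3969/5.
  ∫_0^6 (u')² dx = ∫_0^6 (49*x^2/4 - 147*x/2 + 441/4) dx. Term by term:
    ∫_0^6 49*x^2/4 dx = 882;  ∫_0^6 -147*x/2 dx = -1323;  ∫_0^6 441/4 dx = 1323/2.
  Sum: 882 − 1323 + 1323/2 = 441/2.
∫_0^6 u² dx = 3969/5, so ||u||_L² = 63*sqrt(5)/5.
∫_0^6 (u')² dx = 441/2, so ||u'||_L² = 21*sqrt(2)/2.
Ratio ||u||_L² / ||u'||_L² = 3*sqrt(10)/5.
Sharp Poincaré constant on H^1_0(0, 6) is C_P = L/π = 6/π, achieved by sin(π/6·x).
A polynomial bump cannot attain the sharp Poincaré constant (only the first sine eigenfunction does), so the ratio is strictly less than C_P, consistent with ||u||_L² ≤ C_P ||u'||_L².


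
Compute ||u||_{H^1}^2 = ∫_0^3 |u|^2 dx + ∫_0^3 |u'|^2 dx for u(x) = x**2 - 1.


||u||_{H^1}^2 = 348/5

The H^1 norm (squared) on an interval (0, L) is
  ||u||_{H^1}^2 = ∫_0^L u(x)^2 dx + ∫_0^L u'(x)^2 dx.
Compute u'(x) = 2*x.
Then u(x)^2 = x**4 - 2*x**2 + 1 and u'(x)^2 = 4*x**2.
Integrate each monomial from 0 to 3 using ∫_0^3 c·x^n dx = c·3^(n+1)/(n+1):
  ∫_0^3 u(x)^2 dx = ∫_0^3 (x^4 - 2*x^2 + 1) dx. Term by term:
    ∫_0^3 x^4 dx = 243/5;  ∫_0^3 -2*x^2 dx = -18;  ∫_0^3 1 dx = 3.
  Sum: 243/5 − 18 + 3 = 168/5.
  ∫_0^3 u'(x)^2 dx = ∫_0^3 (4*x^2) dx. Term by term:
    ∫_0^3 4*x^2 dx = 36.
Adding: ||u||_{H^1}^2 = 168/5 + 36 = 348/5.


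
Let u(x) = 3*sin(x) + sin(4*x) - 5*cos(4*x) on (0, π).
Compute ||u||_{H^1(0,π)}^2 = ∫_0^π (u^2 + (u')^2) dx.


||u||_{H^1(0,π)}^2 = 68 + 230*π

u'(x) = 20*sin(4*x) + 3*cos(x) + 4*cos(4*x).
Expand u² and (u')² and integrate term by term on (0, π), using: for integers n ≥ 1, ∫_0^π sin²(nx) dx = ∫_0^π cos²(nx) dx = π/2; for n ≠ n', ∫_0^π sin(nx)sin(n'x) dx = ∫_0^π cos(nx)cos(n'x) dx = 0; and by product-to-sum, ∫_0^π sin(nx)cos(n'x) dx = ½∫_0^π [sin((n+n')x) + sin((n−n')x)] dx, which is 0 when n+n' is even and 2n/(n²−n'²) when n+n' is odd (it need not vanish on (0, π)).
  u² squared terms: (-5)²·∫cos(4x)² dx = 25·π/2 = 25*π/2;  (3)²·∫sin(x)² dx = 9·π/2 = 9*π/2;  (1)²·∫sin(4x)² dx = 1·π/2 = π/2.
  u² cross terms: 2·(-5)·(3)·∫cos(4x)·sin(x) dx = -30·(-2/15) = 4;  2·(-5)·(1)·∫cos(4x)·sin(4x) dx = -10·(0) = 0;  2·(3)·(1)·∫sin(x)·sin(4x) dx = 6·(0) = 0.
  So ∫_0^π u² dx = 25*π/2 + 9*π/2 + π/2 + 4 + 0 + 0 = 4 + 35*π/2.
  (u')² squared terms: (3)²·∫cos(x)² dx = 9·π/2 = 9*π/2;  (4)²·∫cos(4x)² dx = 16·π/2 = 8*π;  (20)²·∫sin(4x)² dx = 400·π/2 = 200*π.
  (u')² cross terms: 2·(3)·(4)·∫cos(x)·cos(4x) dx = 24·(0) = 0;  2·(3)·(20)·∫cos(x)·sin(4x) dx = 120·(8/15) = 64;  2·(4)·(20)·∫cos(4x)·sin(4x) dx = 160·(0) = 0.
  So ∫_0^π (u')² dx = 9*π/2 + 8*π + 200*π + 0 + 64 + 0 = 64 + 425*π/2.
||u||_{H^1}^2 = (4 + 35*π/2) + (64 + 425*π/2) = 68 + 230*π.


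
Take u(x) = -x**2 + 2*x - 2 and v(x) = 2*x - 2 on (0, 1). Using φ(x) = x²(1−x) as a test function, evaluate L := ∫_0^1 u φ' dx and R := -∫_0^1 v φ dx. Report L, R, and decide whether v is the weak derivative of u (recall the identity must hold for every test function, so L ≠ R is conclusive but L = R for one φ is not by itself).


LHS = -1/15, RHS = 1/15. No, v is not the weak derivative of u.

u(x) = -x**2 + 2*x - 2, classical derivative u'(x) = 2 - 2*x.
φ(x) = x²(1−x), so φ'(x) = x*(2 - 3*x).
Note φ(0) = φ(1) = 0, so the boundary term u·φ vanishes.
LHS = ∫_0^1 u(x) φ'(x) dx = ∫_0^1 (3*x^4 - 8*x^3 + 10*x^2 - 4*x) dx. Term by term:
  ∫_0^1 3*x^4 dx = 3/5;  ∫_0^1 -8*x^3 dx = -2;  ∫_0^1 10*x^2 dx = 10/3;
  ∫_0^1 -4*x dx = -2.
Sum: 3/5 − 2 + 10/3 − 2 = -1/15.
So LHS = -1/15.
∫_0^1 v(x) φ(x) dx = ∫_0^1 (-2*x^4 + 4*x^3 - 2*x^2) dx. Term by term:
  ∫_0^1 -2*x^4 dx = -2/5;  ∫_0^1 4*x^3 dx = 1;  ∫_0^1 -2*x^2 dx = -2/3.
Sum: -2/5 + 1 − 2/3 = -1/15.
So RHS = -∫_0^1 v(x) φ(x) dx = 1/15.
LHS − RHS = -2/15 ≠ 0, so the identity fails.
(For a valid weak derivative the identity must hold for EVERY test function, in particular this one. The failure shows v is NOT the weak derivative of u.)
Correct weak derivative would be u'(x) = 2 - 2*x.


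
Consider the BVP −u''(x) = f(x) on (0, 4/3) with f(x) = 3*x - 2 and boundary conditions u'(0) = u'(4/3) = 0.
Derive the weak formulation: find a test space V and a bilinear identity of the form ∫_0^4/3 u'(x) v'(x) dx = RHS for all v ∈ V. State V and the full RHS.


V = H^1(0, 4/3) (no boundary constraint on v; u is determined up to an additive constant); weak form: ∫_0^4/3 u'v' dx = ∫_0^4/3 (3*x - 2) v dx for all v ∈ V.

Multiply both sides by a test function v and integrate from 0 to 4/3:
  ∫_0^4/3 −u''(x) v(x) dx = ∫_0^4/3 f(x) v(x) dx.
Integrate the LHS by parts once:
  ∫_0^4/3 −u'' v dx = −[u'(x) v(x)]_0^4/3 + ∫_0^4/3 u'(x) v'(x) dx.
Thus ∫_0^4/3 u'(x) v'(x) dx = ∫_0^4/3 f(x) v(x) dx + [u'(x) v(x)]_0^4/3.
Choose V so that boundary terms are either known or forced to vanish.
u has homogeneous Neumann: u'(0) = u'(4/3) = 0. So [u' v]_0^4/3 = 0·v(4/3) − 0·v(0) = 0 for any v; take V = H^1(0, 4/3).
Weak formulation: find u (satisfying any essential BC) such that ∫_0^4/3 u'(x) v'(x) dx = ∫_0^4/3 f v dx for all v ∈ V (homogeneous Neumann, so boundary terms vanish).
Substituting f(x) = 3*x - 2, the right-hand side is ∫_0^4/3 (3*x - 2) v dx.
Compatibility check (pure Neumann): taking v ≡ 1 ∈ V gives 0 = ∫_0^4/3 f dx + (0) − (0), i.e. ∫_0^4/3 f dx must equal u'(0) − u'(4/3) = 0. Indeed ∫_0^4/3 (3*x - 2) dx = 0, so the data are compatible. The solution is then unique only up to an additive constant (fix it e.g. by requiring ∫_0^4/3 u dx = 0).


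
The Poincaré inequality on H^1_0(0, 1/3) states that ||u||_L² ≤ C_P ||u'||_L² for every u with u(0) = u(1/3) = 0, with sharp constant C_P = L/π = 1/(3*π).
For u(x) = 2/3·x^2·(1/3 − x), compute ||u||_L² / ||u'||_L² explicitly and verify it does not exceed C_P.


||u||_L² / ||u'||_L² = sqrt(14)/42 < C_P = 1/(3*π).

u(x) = 2/3·x^2·(1/3 − x), so u'(x) = 2*x*(2 - 9*x)/9.
u(x) = 2/3·x^2·(1/3 − x) vanishes at x = 0 and x = 1/3, so u ∈ H^1_0(0, 1/3). Differentiate via the product rule and integrate the resulting polynomials term by term.
  ∫_0^1/3 u² dx = ∫_0^1/3 (4*x^6/9 - 8*x^5/27 + 4*x^4/81) dx. Term by term:
    ∫_0^1/3 4*x^6/9 dx = 4/137781;  ∫_0^1/3 -8*x^5/27 dx = -4/59049;  ∫_0^1/3 4*x^4/81 dx = 4/98415.
  Sum: 4/137781 − 4/59049 + 4/98415 = 4/2066715.
  ∫_0^1/3 (u')² dx = ∫_0^1/3 (4*x^4 - 16*x^3/9 + 16*x^2/81) dx. Term by term:
    ∫_0^1/3 4*x^4 dx = 4/1215;  ∫_0^1/3 -16*x^3/9 dx = -4/729;  ∫_0^1/3 16*x^2/81 dx = 16/6561.
  Sum: 4/1215 − 4/729 + 16/6561 = 8/32805.
∫_0^1/3 u² dx = 4/2066715, so ||u||_L² = 2*sqrt(35)/8505.
∫_0^1/3 (u')² dx = 8/32805, so ||u'||_L² = 2*sqrt(10)/405.
Ratio ||u||_L² / ||u'||_L² = sqrt(14)/42.
Sharp Poincaré constant on H^1_0(0, 1/3) is C_P = L/π = 1/(3*π), achieved by sin(3*π·x).
A polynomial bump cannot attain the sharp Poincaré constant (only the first sine eigenfunction does), so the ratio is strictly less than C_P, consistent with ||u||_L² ≤ C_P ||u'||_L².


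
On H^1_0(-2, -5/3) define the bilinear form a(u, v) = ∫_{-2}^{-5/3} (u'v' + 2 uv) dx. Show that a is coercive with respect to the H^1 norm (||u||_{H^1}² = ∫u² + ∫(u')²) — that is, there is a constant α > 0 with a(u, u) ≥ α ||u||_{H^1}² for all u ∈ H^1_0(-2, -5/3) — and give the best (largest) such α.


α = 1

Coercivity of a(·,·) on H^1_0(-2, -5/3) means a(u, u) ≥ α ||u||_{H^1}² for every u ∈ H^1_0.
The interval has length L = 1/3, and Poincaré/coercivity depend only on L. Here a(u, u) = ∫(u')² + (2)·∫u².
Here c = 2 ≥ 1, so a(u,u) = ∫(u')² + c∫u² ≥ ∫(u')² + ∫u² = ||u||_{H^1}², i.e. α = 1 works. No larger α is possible: a(u,u) ≥ α||u||_{H^1}² means (1−α)∫(u')² ≥ (α−c)∫u², and for the modes u_n = sin(nπ(x−x₀)/L) (x₀ the left endpoint) one has ∫u_n²/∫(u_n')² = (L/(nπ))² → 0, so a(u_n,u_n)/||u_n||_{H^1}² → 1. Hence the optimal constant is α = 1.
Therefore α = 1.


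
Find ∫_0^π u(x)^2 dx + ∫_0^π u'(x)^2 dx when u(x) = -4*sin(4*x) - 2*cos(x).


||u||_{H^1(0,π)}^2 = 256/15 + 140*π

u'(x) = 2*sin(x) - 16*cos(4*x).
Expand u² and (u')² and integrate term by term on (0, π), using: for integers n ≥ 1, ∫_0^π sin²(nx) dx = ∫_0^π cos²(nx) dx = π/2; for n ≠ n', ∫_0^π sin(nx)sin(n'x) dx = ∫_0^π cos(nx)cos(n'x) dx = 0; and by product-to-sum, ∫_0^π sin(nx)cos(n'x) dx = ½∫_0^π [sin((n+n')x) + sin((n−n')x)] dx, which is 0 when n+n' is even and 2n/(n²−n'²) when n+n' is odd (it need not vanish on (0, π)).
  u² squared terms: (-4)²·∫sin(4x)² dx = 16·π/2 = 8*π;  (-2)²·∫cos(x)² dx = 4·π/2 = 2*π.
  u² cross terms: 2·(-4)·(-2)·∫sin(4x)·cos(x) dx = 16·(8/15) = 128/15.
  So ∫_0^π u² dx = 8*π + 2*π + 128/15 = 128/15 + 10*π.
  (u')² squared terms: (-16)²·∫cos(4x)² dx = 256·π/2 = 128*π;  (2)²·∫sin(x)² dx = 4·π/2 = 2*π.
  (u')² cross terms: 2·(-16)·(2)·∫cos(4x)·sin(x) dx = -64·(-2/15) = 128/15.
  So ∫_0^π (u')² dx = 128*π + 2*π + 128/15 = 128/15 + 130*π.
||u||_{H^1}^2 = (128/15 + 10*π) + (128/15 + 130*π) = 256/15 + 140*π.


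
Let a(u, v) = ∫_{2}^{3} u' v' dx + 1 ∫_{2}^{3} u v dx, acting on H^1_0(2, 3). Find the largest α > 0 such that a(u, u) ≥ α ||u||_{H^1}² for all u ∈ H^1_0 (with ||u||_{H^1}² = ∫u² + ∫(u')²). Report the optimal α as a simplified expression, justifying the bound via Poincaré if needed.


α = 1

Coercivity of a(·,·) on H^1_0(2, 3) means a(u, u) ≥ α ||u||_{H^1}² for every u ∈ H^1_0.
The interval has length L = 1, and Poincaré/coercivity depend only on L. Here a(u, u) = ∫(u')² + (1)·∫u².
Here c = 1 ≥ 1, so a(u,u) = ∫(u')² + c∫u² ≥ ∫(u')² + ∫u² = ||u||_{H^1}², i.e. α = 1 works. No larger α is possible: a(u,u) ≥ α||u||_{H^1}² means (1−α)∫(u')² ≥ (α−c)∫u², and for the modes u_n = sin(nπ(x−x₀)/L) (x₀ the left endpoint) one has ∫u_n²/∫(u_n')² = (L/(nπ))² → 0, so a(u_n,u_n)/||u_n||_{H^1}² → 1. Hence the optimal constant is α = 1.
Therefore α = 1.


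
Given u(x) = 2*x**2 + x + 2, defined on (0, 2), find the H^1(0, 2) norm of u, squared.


||u||_{H^1}^2 = 2134/15

The H^1 norm (squared) on an interval (0, L) is
  ||u||_{H^1}^2 = ∫_0^L u(x)^2 dx + ∫_0^L u'(x)^2 dx.
Compute u'(x) = 4*x + 1.
Then u(x)^2 = 4*x**4 + 4*x**3 + 9*x**2 + 4*x + 4 and u'(x)^2 = 16*x**2 + 8*x + 1.
Integrate each monomial from 0 to 2 using ∫_0^2 c·x^n dx = c·2^(n+1)/(n+1):
  ∫_0^2 u(x)^2 dx = ∫_0^2 (4*x^4 + 4*x^3 + 9*x^2 + 4*x + 4) dx. Term by term:
    ∫_0^2 4*x^4 dx = 128/5;  ∫_0^2 4*x^3 dx = 16;  ∫_0^2 9*x^2 dx = 24;
    ∫_0^2 4*x dx = 8;  ∫_0^2 4 dx = 8.
  Sum: 128/5 + 16 + 24 + 8 + 8 = 408/5.
  ∫_0^2 u'(x)^2 dx = ∫_0^2 (16*x^2 + 8*x + 1) dx. Term by term:
    ∫_0^2 16*x^2 dx = 128/3;  ∫_0^2 8*x dx = 16;  ∫_0^2 1 dx = 2.
  Sum: 128/3 + 16 + 2 = 182/3.
Adding: ||u||_{H^1}^2 = 408/5 + 182/3 = 2134/15.


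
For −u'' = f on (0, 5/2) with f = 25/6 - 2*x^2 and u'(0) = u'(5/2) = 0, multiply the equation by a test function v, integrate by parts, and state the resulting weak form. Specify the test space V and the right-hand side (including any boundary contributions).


V = H^1(0, 5/2) (no boundary constraint on v; u is determined up to an additive constant); weak form: ∫_0^5/2 u'v' dx = ∫_0^5/2 (25/6 - 2*x^2) v dx for all v ∈ V.

Multiply both sides by a test function v and integrate from 0 to 5/2:
  ∫_0^5/2 −u''(x) v(x) dx = ∫_0^5/2 f(x) v(x) dx.
Integrate the LHS by parts once:
  ∫_0^5/2 −u'' v dx = −[u'(x) v(x)]_0^5/2 + ∫_0^5/2 u'(x) v'(x) dx.
Thus ∫_0^5/2 u'(x) v'(x) dx = ∫_0^5/2 f(x) v(x) dx + [u'(x) v(x)]_0^5/2.
Choose V so that boundary terms are either known or forced to vanish.
u has homogeneous Neumann: u'(0) = u'(5/2) = 0. So [u' v]_0^5/2 = 0·v(5/2) − 0·v(0) = 0 for any v; take V = H^1(0, 5/2).
Weak formulation: find u (satisfying any essential BC) such that ∫_0^5/2 u'(x) v'(x) dx = ∫_0^5/2 f v dx for all v ∈ V (homogeneous Neumann, so boundary terms vanish).
Substituting f(x) = 25/6 - 2*x^2, the right-hand side is ∫_0^5/2 (25/6 - 2*x^2) v dx.
Compatibility check (pure Neumann): taking v ≡ 1 ∈ V gives 0 = ∫_0^5/2 f dx + (0) − (0), i.e. ∫_0^5/2 f dx must equal u'(0) − u'(5/2) = 0. Indeed ∫_0^5/2 (25/6 - 2*x^2) dx = 0, so the data are compatible. The solution is then unique only up to an additive constant (fix it e.g. by requiring ∫_0^5/2 u dx = 0).
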